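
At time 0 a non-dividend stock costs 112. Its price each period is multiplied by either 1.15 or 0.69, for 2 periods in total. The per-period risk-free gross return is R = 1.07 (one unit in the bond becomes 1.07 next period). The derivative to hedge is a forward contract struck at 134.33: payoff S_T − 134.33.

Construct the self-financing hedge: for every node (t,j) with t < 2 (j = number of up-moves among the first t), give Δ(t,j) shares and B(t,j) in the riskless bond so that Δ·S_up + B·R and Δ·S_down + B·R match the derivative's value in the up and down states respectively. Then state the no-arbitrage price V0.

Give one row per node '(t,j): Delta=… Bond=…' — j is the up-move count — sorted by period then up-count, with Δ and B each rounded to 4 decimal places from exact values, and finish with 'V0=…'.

The replicating-portfolio and risk-neutral prices coincide; use p* = (1.07−0.69)/(1.15−0.69) = 0.8261 for the latter.
Terminal payoffs: V(2,0)=-81.0068, V(2,1)=-45.4580, V(2,2)=13.7900
  t=1,j=0: stock 77.2800 → up 88.8720 (V=-45.4580), down 53.3232 (V=-81.0068). Price -48.2621; hedge Δ=1.0000, bond B=-125.5421.
  t=1,j=1: stock 128.8000 → up 148.1200 (V=13.7900), down 88.8720 (V=-45.4580). Price 3.2579; hedge Δ=1.0000, bond B=-125.5421.
  t=0,j=0: stock 112.0000 → up 128.8000 (V=3.2579), down 77.2800 (V=-48.2621). Price -5.3290; hedge Δ=1.0000, bond B=-117.3290.
The time-0 hedge costs -5.3290, which is the no-arbitrage price.

(0,0): Delta=1.0000 Bond=-117.3290
(1,0): Delta=1.0000 Bond=-125.5421
(1,1): Delta=1.0000 Bond=-125.5421
V0=-5.3290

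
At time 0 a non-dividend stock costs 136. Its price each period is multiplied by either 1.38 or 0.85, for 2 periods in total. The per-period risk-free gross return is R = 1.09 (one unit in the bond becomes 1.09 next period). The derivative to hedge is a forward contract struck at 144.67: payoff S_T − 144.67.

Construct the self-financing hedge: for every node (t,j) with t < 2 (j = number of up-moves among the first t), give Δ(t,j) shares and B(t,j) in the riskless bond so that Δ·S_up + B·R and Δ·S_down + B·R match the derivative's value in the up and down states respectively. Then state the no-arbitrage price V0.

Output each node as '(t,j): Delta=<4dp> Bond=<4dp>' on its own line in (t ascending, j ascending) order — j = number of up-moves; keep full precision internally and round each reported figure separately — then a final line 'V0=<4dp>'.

(0,0): Delta=1.0000 Bond=-121.7658
(1,0): Delta=1.0000 Bond=-132.7248
(1,1): Delta=1.0000 Bond=-132.7248
V0=14.2342

Since d<R<u, set p* = (R−d)/(u−d) = 0.4528; price each node as the discounted p*-expectation of its children.
Terminal values V(2,·): V(2,0)=-46.4100, V(2,1)=14.8580, V(2,2)=114.3284
  t=1,j=0: stock 115.6000 → up 159.5280 (V=14.8580), down 98.2600 (V=-46.4100). Price -17.1248; hedge Δ=1.0000, bond B=-132.7248.
  t=1,j=1: stock 187.6800 → up 258.9984 (V=114.3284), down 159.5280 (V=14.8580). Price 54.9552; hedge Δ=1.0000, bond B=-132.7248.
  t=0,j=0: stock 136.0000 → up 187.6800 (V=54.9552), down 115.6000 (V=-17.1248). Price 14.2342; hedge Δ=1.0000, bond B=-121.7658.
Root portfolio cost Δ·136+B reproduces V0=14.2342.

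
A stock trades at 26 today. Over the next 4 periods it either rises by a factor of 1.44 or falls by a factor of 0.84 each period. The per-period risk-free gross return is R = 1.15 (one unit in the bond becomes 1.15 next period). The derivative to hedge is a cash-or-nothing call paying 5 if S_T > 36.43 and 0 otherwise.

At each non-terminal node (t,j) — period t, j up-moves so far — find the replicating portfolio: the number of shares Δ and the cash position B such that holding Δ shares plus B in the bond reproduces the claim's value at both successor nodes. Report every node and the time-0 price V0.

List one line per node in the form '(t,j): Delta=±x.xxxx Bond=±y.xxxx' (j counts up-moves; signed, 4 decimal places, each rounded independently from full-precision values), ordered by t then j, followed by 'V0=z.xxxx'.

(0,0): Delta=0.0763 Bond=0.0516
(1,0): Delta=0.1441 Bond=-1.4211
(1,1): Delta=0.0393 Bond=1.4443
(2,0): Delta=0.2041 Bond=-2.7347
(2,1): Delta=0.1114 Bond=-0.6049
(2,2): Delta=0.0000 Bond=3.7807
(3,0): Delta=0.0000 Bond=0.0000
(3,1): Delta=0.3154 Bond=-6.0870
(3,2): Delta=0.0000 Bond=4.3478
(3,3): Delta=0.0000 Bond=4.3478
V0=2.0357

Risk-neutral probability p* = (R−d)/(u−d) = (1.15−0.84)/(1.44−0.84) = 0.5167.
Terminal payoffs: V(4,0)=0.0000, V(4,1)=0.0000, V(4,2)=5.0000, V(4,3)=5.0000, V(4,4)=5.0000
  t=3,j=0: stock 15.4103 → up 22.1908 (V=0.0000), down 12.9447 (V=0.0000). Price 0.0000; hedge Δ=0.0000, bond B=0.0000.
  t=3,j=1: stock 26.4177 → up 38.0414 (V=5.0000), down 22.1908 (V=0.0000). Price 2.2464; hedge Δ=0.3154, bond B=-6.0870.
  t=3,j=2: stock 45.2874 → up 65.2139 (V=5.0000), down 38.0414 (V=5.0000). Price 4.3478; hedge Δ=0.0000, bond B=4.3478.
  t=3,j=3: stock 77.6356 → up 111.7952 (V=5.0000), down 65.2139 (V=5.0000). Price 4.3478; hedge Δ=0.0000, bond B=4.3478.
  t=2,j=0: stock 18.3456 → up 26.4177 (V=2.2464), down 15.4103 (V=0.0000). Price 1.0092; hedge Δ=0.2041, bond B=-2.7347.
  t=2,j=1: stock 31.4496 → up 45.2874 (V=4.3478), down 26.4177 (V=2.2464). Price 2.8975; hedge Δ=0.1114, bond B=-0.6049.
  t=2,j=2: stock 53.9136 → up 77.6356 (V=4.3478), down 45.2874 (V=4.3478). Price 3.7807; hedge Δ=0.0000, bond B=3.7807.
  t=1,j=0: stock 21.8400 → up 31.4496 (V=2.8975), down 18.3456 (V=1.0092). Price 1.7259; hedge Δ=0.1441, bond B=-1.4211.
  t=1,j=1: stock 37.4400 → up 53.9136 (V=3.7807), down 31.4496 (V=2.8975). Price 2.9164; hedge Δ=0.0393, bond B=1.4443.
  t=0,j=0: stock 26.0000 → up 37.4400 (V=2.9164), down 21.8400 (V=1.7259). Price 2.0357; hedge Δ=0.0763, bond B=0.0516.
Check: Δ(0,0)·S0 + B(0,0) = 2.0357 = V0.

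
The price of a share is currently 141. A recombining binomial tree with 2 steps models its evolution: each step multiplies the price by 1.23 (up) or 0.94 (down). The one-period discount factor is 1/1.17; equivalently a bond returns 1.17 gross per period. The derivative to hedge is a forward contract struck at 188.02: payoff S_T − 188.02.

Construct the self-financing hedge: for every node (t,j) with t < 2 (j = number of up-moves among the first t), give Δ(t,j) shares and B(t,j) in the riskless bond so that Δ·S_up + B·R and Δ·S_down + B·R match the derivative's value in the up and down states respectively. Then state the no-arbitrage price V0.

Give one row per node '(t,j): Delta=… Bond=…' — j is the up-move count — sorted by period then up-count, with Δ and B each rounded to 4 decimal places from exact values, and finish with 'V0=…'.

(0,0): Delta=1.0000 Bond=-137.3512
(1,0): Delta=1.0000 Bond=-160.7009
(1,1): Delta=1.0000 Bond=-160.7009
V0=3.6488

No-arbitrage ⇒ martingale measure with p* = (R−d)/(u−d) = 0.7931.
Terminal values V(2,·): V(2,0)=-63.4324, V(2,1)=-24.9958, V(2,2)=25.2989
Node (1,0) S=132.5400: V=(p*·-24.9958+(1−p*)·-63.4324)/1.17=-28.1609; Δ=(-24.9958−-63.4324)/(163.0242−124.5876)=1.0000; B=V−Δ·S=-160.7009
Node (1,1) S=173.4300: V=(p*·25.2989+(1−p*)·-24.9958)/1.17=12.7291; Δ=(25.2989−-24.9958)/(213.3189−163.0242)=1.0000; B=V−Δ·S=-160.7009
Node (0,0) S=141.0000: V=(p*·12.7291+(1−p*)·-28.1609)/1.17=3.6488; Δ=(12.7291−-28.1609)/(173.4300−132.5400)=1.0000; B=V−Δ·S=-137.3512
Self-financing check: at every node Δ·S+B equals the discounted successor values.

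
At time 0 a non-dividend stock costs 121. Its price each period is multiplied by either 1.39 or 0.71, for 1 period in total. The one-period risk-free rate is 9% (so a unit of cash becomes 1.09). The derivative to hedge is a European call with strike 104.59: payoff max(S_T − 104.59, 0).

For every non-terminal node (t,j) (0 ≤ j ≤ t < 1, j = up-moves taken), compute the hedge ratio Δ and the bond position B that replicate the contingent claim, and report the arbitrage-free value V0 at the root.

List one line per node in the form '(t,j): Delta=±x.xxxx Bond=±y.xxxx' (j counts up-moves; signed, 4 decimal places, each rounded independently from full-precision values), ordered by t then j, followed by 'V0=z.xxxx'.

(0,0): Delta=0.7730 Bond=-60.9228
V0=32.6066

No-arbitrage ⇒ martingale measure with p* = (R−d)/(u−d) = 0.5588.
Terminal payoffs: V(1,0)=0.0000, V(1,1)=63.6000
(0,0): S=121.0000. Δ = (V_up−V_dn)/(S_up−S_dn) = (63.6000−0.0000)/(168.1900−85.9100) = 0.7730. V = [p*·63.6000 + (1−p*)·0.0000]/1.09 = 32.6066. B = V − Δ·S = -60.9228.
Root portfolio cost Δ·121+B reproduces V0=32.6066.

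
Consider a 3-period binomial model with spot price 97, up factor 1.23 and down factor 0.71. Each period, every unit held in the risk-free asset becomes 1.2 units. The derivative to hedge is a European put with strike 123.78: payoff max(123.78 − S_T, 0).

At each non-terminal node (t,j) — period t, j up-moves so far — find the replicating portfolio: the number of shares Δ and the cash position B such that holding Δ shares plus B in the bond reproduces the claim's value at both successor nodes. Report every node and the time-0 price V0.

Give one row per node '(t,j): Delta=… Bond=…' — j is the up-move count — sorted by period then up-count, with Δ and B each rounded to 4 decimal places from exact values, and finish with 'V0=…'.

No-arbitrage ⇒ martingale measure with p* = (R−d)/(u−d) = 0.9423.
Terminal payoffs: V(3,0)=89.0626, V(3,1)=63.6358, V(3,2)=19.5866, V(3,3)=0.0000
  t=2,j=0: stock 48.8977 → up 60.1442 (V=63.6358), down 34.7174 (V=89.0626). Price 54.2523; hedge Δ=-1.0000, bond B=103.1500.
  t=2,j=1: stock 84.7101 → up 104.1934 (V=19.5866), down 60.1442 (V=63.6358). Price 18.4399; hedge Δ=-1.0000, bond B=103.1500.
  t=2,j=2: stock 146.7513 → up 180.5041 (V=0.0000), down 104.1934 (V=19.5866). Price 0.9417; hedge Δ=-0.2567, bond B=38.6082.
  t=1,j=0: stock 68.8700 → up 84.7101 (V=18.4399), down 48.8977 (V=54.2523). Price 17.0883; hedge Δ=-1.0000, bond B=85.9583.
  t=1,j=1: stock 119.3100 → up 146.7513 (V=0.9417), down 84.7101 (V=18.4399). Price 1.6260; hedge Δ=-0.2820, bond B=35.2764.
  t=0,j=0: stock 97.0000 → up 119.3100 (V=1.6260), down 68.8700 (V=17.0883). Price 2.0984; hedge Δ=-0.3065, bond B=31.8337.
Root portfolio cost Δ·97+B reproduces V0=2.0984.

(0,0): Delta=-0.3065 Bond=31.8337
(1,0): Delta=-1.0000 Bond=85.9583
(1,1): Delta=-0.2820 Bond=35.2764
(2,0): Delta=-1.0000 Bond=103.1500
(2,1): Delta=-1.0000 Bond=103.1500
(2,2): Delta=-0.2567 Bond=38.6082
V0=2.0984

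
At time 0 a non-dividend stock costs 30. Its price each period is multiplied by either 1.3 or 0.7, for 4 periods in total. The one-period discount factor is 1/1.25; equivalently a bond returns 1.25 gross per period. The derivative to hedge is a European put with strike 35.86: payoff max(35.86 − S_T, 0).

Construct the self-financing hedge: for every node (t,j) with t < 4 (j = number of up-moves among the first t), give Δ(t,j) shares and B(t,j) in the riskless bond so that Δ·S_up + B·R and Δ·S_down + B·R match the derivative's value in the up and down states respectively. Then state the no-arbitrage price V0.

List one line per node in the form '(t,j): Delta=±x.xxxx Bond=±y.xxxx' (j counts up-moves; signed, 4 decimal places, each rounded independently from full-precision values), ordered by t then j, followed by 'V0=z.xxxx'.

Under the risk-neutral measure, an up-move has probability p* = (R−d)/(u−d) = 0.9167 and values discount at R = 1.25.
Payoff layer (t=4): V(4,0)=28.6570, V(4,1)=22.4830, V(4,2)=11.0170, V(4,3)=0.0000, V(4,4)=0.0000
Node (3,0) S=10.2900: V=(p*·22.4830+(1−p*)·28.6570)/1.25=18.3980; Δ=(22.4830−28.6570)/(13.3770−7.2030)=-1.0000; B=V−Δ·S=28.6880
Node (3,1) S=19.1100: V=(p*·11.0170+(1−p*)·22.4830)/1.25=9.5780; Δ=(11.0170−22.4830)/(24.8430−13.3770)=-1.0000; B=V−Δ·S=28.6880
Node (3,2) S=35.4900: V=(p*·0.0000+(1−p*)·11.0170)/1.25=0.7345; Δ=(0.0000−11.0170)/(46.1370−24.8430)=-0.5174; B=V−Δ·S=19.0961
Node (3,3) S=65.9100: V=(p*·0.0000+(1−p*)·0.0000)/1.25=0.0000; Δ=(0.0000−0.0000)/(85.6830−46.1370)=0.0000; B=V−Δ·S=0.0000
Node (2,0) S=14.7000: V=(p*·9.5780+(1−p*)·18.3980)/1.25=8.2504; Δ=(9.5780−18.3980)/(19.1100−10.2900)=-1.0000; B=V−Δ·S=22.9504
Node (2,1) S=27.3000: V=(p*·0.7345+(1−p*)·9.5780)/1.25=1.1771; Δ=(0.7345−9.5780)/(35.4900−19.1100)=-0.5399; B=V−Δ·S=15.9164
Node (2,2) S=50.7000: V=(p*·0.0000+(1−p*)·0.7345)/1.25=0.0490; Δ=(0.0000−0.7345)/(65.9100−35.4900)=-0.0241; B=V−Δ·S=1.2731
Node (1,0) S=21.0000: V=(p*·1.1771+(1−p*)·8.2504)/1.25=1.4133; Δ=(1.1771−8.2504)/(27.3000−14.7000)=-0.5614; B=V−Δ·S=13.2020
Node (1,1) S=39.0000: V=(p*·0.0490+(1−p*)·1.1771)/1.25=0.1144; Δ=(0.0490−1.1771)/(50.7000−27.3000)=-0.0482; B=V−Δ·S=1.9947
Node (0,0) S=30.0000: V=(p*·0.1144+(1−p*)·1.4133)/1.25=0.1781; Δ=(0.1144−1.4133)/(39.0000−21.0000)=-0.0722; B=V−Δ·S=2.3429
Self-financing check: at every node Δ·S+B equals the discounted successor values.

(0,0): Delta=-0.0722 Bond=2.3429
(1,0): Delta=-0.5614 Bond=13.2020
(1,1): Delta=-0.0482 Bond=1.9947
(2,0): Delta=-1.0000 Bond=22.9504
(2,1): Delta=-0.5399 Bond=15.9164
(2,2): Delta=-0.0241 Bond=1.2731
(3,0): Delta=-1.0000 Bond=28.6880
(3,1): Delta=-1.0000 Bond=28.6880
(3,2): Delta=-0.5174 Bond=19.0961
(3,3): Delta=0.0000 Bond=0.0000
V0=0.1781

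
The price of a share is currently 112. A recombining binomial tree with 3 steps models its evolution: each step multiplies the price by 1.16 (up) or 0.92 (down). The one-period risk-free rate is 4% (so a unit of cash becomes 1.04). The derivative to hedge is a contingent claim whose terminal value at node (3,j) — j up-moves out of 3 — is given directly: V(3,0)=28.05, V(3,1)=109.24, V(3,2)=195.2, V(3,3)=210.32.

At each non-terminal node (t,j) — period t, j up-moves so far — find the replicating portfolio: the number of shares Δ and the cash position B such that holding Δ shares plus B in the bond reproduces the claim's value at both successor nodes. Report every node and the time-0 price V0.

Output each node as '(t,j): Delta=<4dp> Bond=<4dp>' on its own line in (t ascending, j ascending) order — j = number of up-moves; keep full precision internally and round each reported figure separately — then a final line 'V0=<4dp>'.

Under the risk-neutral measure, an up-move has probability p* = (R−d)/(u−d) = 0.5000 and values discount at R = 1.04.
Payoff layer (t=3): V(3,0)=28.0500, V(3,1)=109.2400, V(3,2)=195.2000, V(3,3)=210.3200
  t=2,j=0: stock 94.7968 → up 109.9643 (V=109.2400), down 87.2131 (V=28.0500). Price 66.0048; hedge Δ=3.5686, bond B=-272.2869.
  t=2,j=1: stock 119.5264 → up 138.6506 (V=195.2000), down 109.9643 (V=109.2400). Price 146.3654; hedge Δ=2.9965, bond B=-211.8013.
  t=2,j=2: stock 150.7072 → up 174.8204 (V=210.3200), down 138.6506 (V=195.2000). Price 194.9615; hedge Δ=0.4180, bond B=131.9615.
  t=1,j=0: stock 103.0400 → up 119.5264 (V=146.3654), down 94.7968 (V=66.0048). Price 102.1011; hedge Δ=3.2496, bond B=-232.7347.
  t=1,j=1: stock 129.9200 → up 150.7072 (V=194.9615), down 119.5264 (V=146.3654). Price 164.0995; hedge Δ=1.5585, bond B=-38.3845.
  t=0,j=0: stock 112.0000 → up 129.9200 (V=164.0995), down 103.0400 (V=102.1011). Price 127.9810; hedge Δ=2.3065, bond B=-130.3458.
Each (Δ,B) replicates both successor values, so the strategy is self-financing and V0 is arbitrage-free.

(0,0): Delta=2.3065 Bond=-130.3458
(1,0): Delta=3.2496 Bond=-232.7347
(1,1): Delta=1.5585 Bond=-38.3845
(2,0): Delta=3.5686 Bond=-272.2869
(2,1): Delta=2.9965 Bond=-211.8013
(2,2): Delta=0.4180 Bond=131.9615
V0=127.9810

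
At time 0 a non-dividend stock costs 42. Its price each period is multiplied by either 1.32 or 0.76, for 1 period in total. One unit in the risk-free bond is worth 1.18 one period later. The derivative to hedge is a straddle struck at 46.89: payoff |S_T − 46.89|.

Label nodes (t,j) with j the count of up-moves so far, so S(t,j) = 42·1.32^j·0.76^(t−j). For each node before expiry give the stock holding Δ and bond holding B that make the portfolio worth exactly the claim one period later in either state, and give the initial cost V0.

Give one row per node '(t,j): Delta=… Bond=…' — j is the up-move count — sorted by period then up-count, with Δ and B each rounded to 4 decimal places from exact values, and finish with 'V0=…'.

(0,0): Delta=-0.2730 Bond=20.0702
V0=8.6059

The replicating-portfolio and risk-neutral prices coincide; use p* = (1.18−0.76)/(1.32−0.76) = 0.7500 for the latter.
Payoff layer (t=1): V(1,0)=14.9700, V(1,1)=8.5500
(0,0): S=42.0000. Δ = (V_up−V_dn)/(S_up−S_dn) = (8.5500−14.9700)/(55.4400−31.9200) = -0.2730. V = [p*·8.5500 + (1−p*)·14.9700]/1.18 = 8.6059. B = V − Δ·S = 20.0702.
Each (Δ,B) replicates both successor values, so the strategy is self-financing and V0 is arbitrage-free.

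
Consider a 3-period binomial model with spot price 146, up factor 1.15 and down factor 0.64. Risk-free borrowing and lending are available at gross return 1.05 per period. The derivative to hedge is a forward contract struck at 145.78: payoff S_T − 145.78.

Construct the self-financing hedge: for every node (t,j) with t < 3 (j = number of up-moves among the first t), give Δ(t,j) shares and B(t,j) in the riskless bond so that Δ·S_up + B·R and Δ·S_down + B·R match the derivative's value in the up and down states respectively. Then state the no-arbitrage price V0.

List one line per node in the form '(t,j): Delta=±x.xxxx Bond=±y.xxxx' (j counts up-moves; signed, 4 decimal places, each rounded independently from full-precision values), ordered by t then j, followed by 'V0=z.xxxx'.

(0,0): Delta=1.0000 Bond=-125.9302
(1,0): Delta=1.0000 Bond=-132.2268
(1,1): Delta=1.0000 Bond=-132.2268
(2,0): Delta=1.0000 Bond=-138.8381
(2,1): Delta=1.0000 Bond=-138.8381
(2,2): Delta=1.0000 Bond=-138.8381
V0=20.0698

No-arbitrage ⇒ martingale measure with p* = (R−d)/(u−d) = 0.8039.
Payoff layer (t=3): V(3,0)=-107.5070, V(3,1)=-77.0082, V(3,2)=-22.2056, V(3,3)=76.2677
(2,0): S=59.8016. Δ = (V_up−V_dn)/(S_up−S_dn) = (-77.0082−-107.5070)/(68.7718−38.2730) = 1.0000. V = [p*·-77.0082 + (1−p*)·-107.5070]/1.05 = -79.0365. B = V − Δ·S = -138.8381.
(2,1): S=107.4560. Δ = (V_up−V_dn)/(S_up−S_dn) = (-22.2056−-77.0082)/(123.5744−68.7718) = 1.0000. V = [p*·-22.2056 + (1−p*)·-77.0082]/1.05 = -31.3821. B = V − Δ·S = -138.8381.
(2,2): S=193.0850. Δ = (V_up−V_dn)/(S_up−S_dn) = (76.2677−-22.2056)/(222.0477−123.5744) = 1.0000. V = [p*·76.2677 + (1−p*)·-22.2056]/1.05 = 54.2469. B = V − Δ·S = -138.8381.
(1,0): S=93.4400. Δ = (V_up−V_dn)/(S_up−S_dn) = (-31.3821−-79.0365)/(107.4560−59.8016) = 1.0000. V = [p*·-31.3821 + (1−p*)·-79.0365]/1.05 = -38.7868. B = V − Δ·S = -132.2268.
(1,1): S=167.9000. Δ = (V_up−V_dn)/(S_up−S_dn) = (54.2469−-31.3821)/(193.0850−107.4560) = 1.0000. V = [p*·54.2469 + (1−p*)·-31.3821]/1.05 = 35.6732. B = V − Δ·S = -132.2268.
(0,0): S=146.0000. Δ = (V_up−V_dn)/(S_up−S_dn) = (35.6732−-38.7868)/(167.9000−93.4400) = 1.0000. V = [p*·35.6732 + (1−p*)·-38.7868]/1.05 = 20.0698. B = V − Δ·S = -125.9302.
Each (Δ,B) replicates both successor values, so the strategy is self-financing and V0 is arbitrage-free.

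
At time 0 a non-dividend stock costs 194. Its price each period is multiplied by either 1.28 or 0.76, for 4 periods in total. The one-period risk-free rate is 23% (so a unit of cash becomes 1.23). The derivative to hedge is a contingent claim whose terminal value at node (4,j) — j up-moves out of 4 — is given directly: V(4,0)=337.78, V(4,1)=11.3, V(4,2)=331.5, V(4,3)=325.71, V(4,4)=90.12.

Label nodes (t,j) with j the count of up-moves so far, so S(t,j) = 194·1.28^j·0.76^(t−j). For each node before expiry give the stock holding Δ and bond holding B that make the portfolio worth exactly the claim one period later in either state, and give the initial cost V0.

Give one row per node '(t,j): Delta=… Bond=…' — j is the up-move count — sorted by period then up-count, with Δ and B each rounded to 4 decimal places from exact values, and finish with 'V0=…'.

(0,0): Delta=-0.8927 Bond=246.4683
(1,0): Delta=0.4130 Bond=110.6384
(1,1): Delta=-0.9752 Bond=323.6367
(2,0): Delta=3.6001 Bond=-221.0409
(2,1): Delta=0.2117 Bond=174.0774
(2,2): Delta=-1.0502 Bond=421.9024
(3,0): Delta=-7.3724 Bond=662.5553
(3,1): Delta=4.2932 Bond=-371.2883
(3,2): Delta=-0.0461 Bond=276.3921
(3,3): Delta=-1.1136 Bond=544.7430
V0=73.2822

Since d<R<u, set p* = (R−d)/(u−d) = 0.9038; price each node as the discounted p*-expectation of its children.
Terminal payoffs: V(4,0)=337.7800, V(4,1)=11.3000, V(4,2)=331.5000, V(4,3)=325.7100, V(4,4)=90.1200
(3,0): S=85.1613. Δ = (V_up−V_dn)/(S_up−S_dn) = (11.3000−337.7800)/(109.0065−64.7226) = -7.3724. V = [p*·11.3000 + (1−p*)·337.7800]/1.23 = 34.7092. B = V − Δ·S = 662.5553.
(3,1): S=143.4296. Δ = (V_up−V_dn)/(S_up−S_dn) = (331.5000−11.3000)/(183.5899−109.0065) = 4.2932. V = [p*·331.5000 + (1−p*)·11.3000]/1.23 = 244.4809. B = V − Δ·S = -371.2883.
(3,2): S=241.5657. Δ = (V_up−V_dn)/(S_up−S_dn) = (325.7100−331.5000)/(309.2041−183.5899) = -0.0461. V = [p*·325.7100 + (1−p*)·331.5000]/1.23 = 265.2575. B = V − Δ·S = 276.3921.
(3,3): S=406.8475. Δ = (V_up−V_dn)/(S_up−S_dn) = (90.1200−325.7100)/(520.7648−309.2041) = -1.1136. V = [p*·90.1200 + (1−p*)·325.7100]/1.23 = 91.6853. B = V − Δ·S = 544.7430.
(2,0): S=112.0544. Δ = (V_up−V_dn)/(S_up−S_dn) = (244.4809−34.7092)/(143.4296−85.1613) = 3.6001. V = [p*·244.4809 + (1−p*)·34.7092]/1.23 = 182.3663. B = V − Δ·S = -221.0409.
(2,1): S=188.7232. Δ = (V_up−V_dn)/(S_up−S_dn) = (265.2575−244.4809)/(241.5657−143.4296) = 0.2117. V = [p*·265.2575 + (1−p*)·244.4809]/1.23 = 214.0323. B = V − Δ·S = 174.0774.
(2,2): S=317.8496. Δ = (V_up−V_dn)/(S_up−S_dn) = (91.6853−265.2575)/(406.8475−241.5657) = -1.0502. V = [p*·91.6853 + (1−p*)·265.2575]/1.23 = 88.1097. B = V − Δ·S = 421.9024.
(1,0): S=147.4400. Δ = (V_up−V_dn)/(S_up−S_dn) = (214.0323−182.3663)/(188.7232−112.0544) = 0.4130. V = [p*·214.0323 + (1−p*)·182.3663]/1.23 = 171.5346. B = V − Δ·S = 110.6384.
(1,1): S=248.3200. Δ = (V_up−V_dn)/(S_up−S_dn) = (88.1097−214.0323)/(317.8496−188.7232) = -0.9752. V = [p*·88.1097 + (1−p*)·214.0323]/1.23 = 81.4777. B = V − Δ·S = 323.6367.
(0,0): S=194.0000. Δ = (V_up−V_dn)/(S_up−S_dn) = (81.4777−171.5346)/(248.3200−147.4400) = -0.8927. V = [p*·81.4777 + (1−p*)·171.5346]/1.23 = 73.2822. B = V − Δ·S = 246.4683.
The time-0 hedge costs 73.2822, which is the no-arbitrage price.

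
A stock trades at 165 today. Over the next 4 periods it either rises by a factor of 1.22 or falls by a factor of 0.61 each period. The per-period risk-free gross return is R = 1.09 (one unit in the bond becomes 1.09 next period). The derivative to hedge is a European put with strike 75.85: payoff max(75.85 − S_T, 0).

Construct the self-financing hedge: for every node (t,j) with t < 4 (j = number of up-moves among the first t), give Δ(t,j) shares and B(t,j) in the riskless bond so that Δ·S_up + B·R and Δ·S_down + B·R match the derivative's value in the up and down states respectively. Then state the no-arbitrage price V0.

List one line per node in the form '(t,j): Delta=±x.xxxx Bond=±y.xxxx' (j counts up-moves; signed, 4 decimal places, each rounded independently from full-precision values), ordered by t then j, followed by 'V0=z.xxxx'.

(0,0): Delta=-0.0265 Bond=5.1015
(1,0): Delta=-0.1529 Bond=18.2815
(1,1): Delta=-0.0094 Bond=2.1154
(2,0): Delta=-0.7006 Bond=53.5541
(2,1): Delta=-0.0787 Bond=10.8194
(2,2): Delta=0.0000 Bond=0.0000
(3,0): Delta=-1.0000 Bond=69.5872
(3,1): Delta=-0.6601 Bond=55.3371
(3,2): Delta=0.0000 Bond=0.0000
(3,3): Delta=0.0000 Bond=0.0000
V0=0.7284

Risk-neutral probability p* = (R−d)/(u−d) = (1.09−0.61)/(1.22−0.61) = 0.7869.
Payoff layer (t=4): V(4,0)=53.0044, V(4,1)=30.1587, V(4,2)=0.0000, V(4,3)=0.0000, V(4,4)=0.0000
  t=3,j=0: stock 37.4519 → up 45.6913 (V=30.1587), down 22.8456 (V=53.0044). Price 32.1353; hedge Δ=-1.0000, bond B=69.5872.
  t=3,j=1: stock 74.9037 → up 91.3826 (V=0.0000), down 45.6913 (V=30.1587). Price 5.8966; hedge Δ=-0.6601, bond B=55.3371.
  t=3,j=2: stock 149.8075 → up 182.7651 (V=0.0000), down 91.3826 (V=0.0000). Price 0.0000; hedge Δ=0.0000, bond B=0.0000.
  t=3,j=3: stock 299.6149 → up 365.5302 (V=0.0000), down 182.7651 (V=0.0000). Price 0.0000; hedge Δ=0.0000, bond B=0.0000.
  t=2,j=0: stock 61.3965 → up 74.9037 (V=5.8966), down 37.4519 (V=32.1353). Price 10.5398; hedge Δ=-0.7006, bond B=53.5541.
  t=2,j=1: stock 122.7930 → up 149.8075 (V=0.0000), down 74.9037 (V=5.8966). Price 1.1529; hedge Δ=-0.0787, bond B=10.8194.
  t=2,j=2: stock 245.5860 → up 299.6149 (V=0.0000), down 149.8075 (V=0.0000). Price 0.0000; hedge Δ=0.0000, bond B=0.0000.
  t=1,j=0: stock 100.6500 → up 122.7930 (V=1.1529), down 61.3965 (V=10.5398). Price 2.8930; hedge Δ=-0.1529, bond B=18.2815.
  t=1,j=1: stock 201.3000 → up 245.5860 (V=0.0000), down 122.7930 (V=1.1529). Price 0.2254; hedge Δ=-0.0094, bond B=2.1154.
  t=0,j=0: stock 165.0000 → up 201.3000 (V=0.2254), down 100.6500 (V=2.8930). Price 0.7284; hedge Δ=-0.0265, bond B=5.1015.
Check: Δ(0,0)·S0 + B(0,0) = 0.7284 = V0.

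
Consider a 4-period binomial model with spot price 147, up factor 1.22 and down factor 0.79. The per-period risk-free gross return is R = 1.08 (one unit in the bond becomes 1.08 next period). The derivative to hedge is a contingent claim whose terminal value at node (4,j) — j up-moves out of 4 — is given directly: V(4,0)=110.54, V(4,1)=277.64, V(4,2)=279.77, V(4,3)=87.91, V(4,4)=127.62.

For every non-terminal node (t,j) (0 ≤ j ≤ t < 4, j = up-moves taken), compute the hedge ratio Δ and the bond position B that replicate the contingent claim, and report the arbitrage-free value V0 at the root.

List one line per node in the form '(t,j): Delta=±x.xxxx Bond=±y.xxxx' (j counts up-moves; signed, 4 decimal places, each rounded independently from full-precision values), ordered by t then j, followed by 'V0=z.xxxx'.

(0,0): Delta=-0.8393 Bond=248.0005
(1,0): Delta=-1.1781 Bond=307.1811
(1,1): Delta=-0.7334 Bond=248.8485
(2,0): Delta=1.3107 Bond=103.4323
(2,1): Delta=-1.9561 Bond=441.9806
(2,2): Delta=-0.3512 Bond=185.1309
(3,0): Delta=5.3618 Bond=-181.9053
(3,1): Delta=0.0443 Bond=253.4507
(3,2): Delta=-2.5814 Bond=585.4231
(3,3): Delta=0.3460 Bond=13.8467
V0=124.6219

No-arbitrage ⇒ martingale measure with p* = (R−d)/(u−d) = 0.6744.
Payoff layer (t=4): V(4,0)=110.5400, V(4,1)=277.6400, V(4,2)=279.7700, V(4,3)=87.9100, V(4,4)=127.6200
  t=3,j=0: stock 72.4767 → up 88.4216 (V=277.6400), down 57.2566 (V=110.5400). Price 206.6994; hedge Δ=5.3618, bond B=-181.9053.
  t=3,j=1: stock 111.9261 → up 136.5498 (V=279.7700), down 88.4216 (V=277.6400). Price 258.4042; hedge Δ=0.0443, bond B=253.4507.
  t=3,j=2: stock 172.8479 → up 210.8744 (V=87.9100), down 136.5498 (V=279.7700). Price 139.2371; hedge Δ=-2.5814, bond B=585.4231.
  t=3,j=3: stock 266.9297 → up 325.6542 (V=127.6200), down 210.8744 (V=87.9100). Price 106.1955; hedge Δ=0.3460, bond B=13.8467.
  t=2,j=0: stock 91.7427 → up 111.9261 (V=258.4042), down 72.4767 (V=206.6994). Price 223.6760; hedge Δ=1.3107, bond B=103.4323.
  t=2,j=1: stock 141.6786 → up 172.8479 (V=139.2371), down 111.9261 (V=258.4042). Price 164.8478; hedge Δ=-1.9561, bond B=441.9806.
  t=2,j=2: stock 218.7948 → up 266.9297 (V=106.1955), down 172.8479 (V=139.2371). Price 108.2900; hedge Δ=-0.3512, bond B=185.1309.
  t=1,j=0: stock 116.1300 → up 141.6786 (V=164.8478), down 91.7427 (V=223.6760). Price 170.3715; hedge Δ=-1.1781, bond B=307.1811.
  t=1,j=1: stock 179.3400 → up 218.7948 (V=108.2900), down 141.6786 (V=164.8478). Price 117.3187; hedge Δ=-0.7334, bond B=248.8485.
  t=0,j=0: stock 147.0000 → up 179.3400 (V=117.3187), down 116.1300 (V=170.3715). Price 124.6219; hedge Δ=-0.8393, bond B=248.0005.
The time-0 hedge costs 124.6219, which is the no-arbitrage price.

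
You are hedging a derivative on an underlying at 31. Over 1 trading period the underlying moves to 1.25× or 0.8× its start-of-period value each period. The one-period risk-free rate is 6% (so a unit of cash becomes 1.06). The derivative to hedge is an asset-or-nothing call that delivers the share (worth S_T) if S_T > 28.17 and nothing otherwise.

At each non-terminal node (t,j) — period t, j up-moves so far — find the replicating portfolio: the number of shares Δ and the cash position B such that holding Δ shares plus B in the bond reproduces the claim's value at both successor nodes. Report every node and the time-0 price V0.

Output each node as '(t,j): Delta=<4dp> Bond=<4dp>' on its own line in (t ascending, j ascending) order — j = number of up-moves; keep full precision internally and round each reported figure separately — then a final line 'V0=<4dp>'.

Since d<R<u, set p* = (R−d)/(u−d) = 0.5778; price each node as the discounted p*-expectation of its children.
Terminal values V(1,·): V(1,0)=0.0000, V(1,1)=38.7500
Node (0,0) S=31.0000: V=(p*·38.7500+(1−p*)·0.0000)/1.06=21.1216; Δ=(38.7500−0.0000)/(38.7500−24.8000)=2.7778; B=V−Δ·S=-64.9895
Root portfolio cost Δ·31+B reproduces V0=21.1216.

(0,0): Delta=2.7778 Bond=-64.9895
V0=21.1216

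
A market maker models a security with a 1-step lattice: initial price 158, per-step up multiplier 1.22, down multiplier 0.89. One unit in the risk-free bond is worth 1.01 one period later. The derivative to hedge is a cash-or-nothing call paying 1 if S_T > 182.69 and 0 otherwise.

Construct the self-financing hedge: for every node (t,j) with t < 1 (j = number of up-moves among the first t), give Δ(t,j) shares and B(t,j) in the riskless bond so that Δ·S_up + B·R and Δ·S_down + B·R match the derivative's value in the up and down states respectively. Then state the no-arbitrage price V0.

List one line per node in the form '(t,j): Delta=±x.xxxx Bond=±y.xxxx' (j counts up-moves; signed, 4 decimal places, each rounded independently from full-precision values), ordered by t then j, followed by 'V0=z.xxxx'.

Since d<R<u, set p* = (R−d)/(u−d) = 0.3636; price each node as the discounted p*-expectation of its children.
Terminal values V(1,·): V(1,0)=0.0000, V(1,1)=1.0000
Node (0,0) S=158.0000: V=(p*·1.0000+(1−p*)·0.0000)/1.01=0.3600; Δ=(1.0000−0.0000)/(192.7600−140.6200)=0.0192; B=V−Δ·S=-2.6703
Each (Δ,B) replicates both successor values, so the strategy is self-financing and V0 is arbitrage-free.

(0,0): Delta=0.0192 Bond=-2.6703
V0=0.3600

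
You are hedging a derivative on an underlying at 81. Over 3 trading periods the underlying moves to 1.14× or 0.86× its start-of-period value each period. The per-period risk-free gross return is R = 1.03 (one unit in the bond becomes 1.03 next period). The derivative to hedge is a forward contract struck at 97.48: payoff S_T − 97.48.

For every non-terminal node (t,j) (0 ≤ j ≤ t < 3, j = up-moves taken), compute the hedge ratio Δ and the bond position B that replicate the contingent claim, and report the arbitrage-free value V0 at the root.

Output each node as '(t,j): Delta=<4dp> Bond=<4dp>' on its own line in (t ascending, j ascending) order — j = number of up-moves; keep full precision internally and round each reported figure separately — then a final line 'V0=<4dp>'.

(0,0): Delta=1.0000 Bond=-89.2080
(1,0): Delta=1.0000 Bond=-91.8842
(1,1): Delta=1.0000 Bond=-91.8842
(2,0): Delta=1.0000 Bond=-94.6408
(2,1): Delta=1.0000 Bond=-94.6408
(2,2): Delta=1.0000 Bond=-94.6408
V0=-8.2080

Under the risk-neutral measure, an up-move has probability p* = (R−d)/(u−d) = 0.6071 and values discount at R = 1.03.
At expiry t=3: V(3,0)=-45.9595, V(3,1)=-29.1853, V(3,2)=-6.9499, V(3,3)=22.5251
  t=2,j=0: stock 59.9076 → up 68.2947 (V=-29.1853), down 51.5205 (V=-45.9595). Price -34.7332; hedge Δ=1.0000, bond B=-94.6408.
  t=2,j=1: stock 79.4124 → up 90.5301 (V=-6.9499), down 68.2947 (V=-29.1853). Price -15.2284; hedge Δ=1.0000, bond B=-94.6408.
  t=2,j=2: stock 105.2676 → up 120.0051 (V=22.5251), down 90.5301 (V=-6.9499). Price 10.6268; hedge Δ=1.0000, bond B=-94.6408.
  t=1,j=0: stock 69.6600 → up 79.4124 (V=-15.2284), down 59.9076 (V=-34.7332). Price -22.2242; hedge Δ=1.0000, bond B=-91.8842.
  t=1,j=1: stock 92.3400 → up 105.2676 (V=10.6268), down 79.4124 (V=-15.2284). Price 0.4558; hedge Δ=1.0000, bond B=-91.8842.
  t=0,j=0: stock 81.0000 → up 92.3400 (V=0.4558), down 69.6600 (V=-22.2242). Price -8.2080; hedge Δ=1.0000, bond B=-89.2080.
Each (Δ,B) replicates both successor values, so the strategy is self-financing and V0 is arbitrage-free.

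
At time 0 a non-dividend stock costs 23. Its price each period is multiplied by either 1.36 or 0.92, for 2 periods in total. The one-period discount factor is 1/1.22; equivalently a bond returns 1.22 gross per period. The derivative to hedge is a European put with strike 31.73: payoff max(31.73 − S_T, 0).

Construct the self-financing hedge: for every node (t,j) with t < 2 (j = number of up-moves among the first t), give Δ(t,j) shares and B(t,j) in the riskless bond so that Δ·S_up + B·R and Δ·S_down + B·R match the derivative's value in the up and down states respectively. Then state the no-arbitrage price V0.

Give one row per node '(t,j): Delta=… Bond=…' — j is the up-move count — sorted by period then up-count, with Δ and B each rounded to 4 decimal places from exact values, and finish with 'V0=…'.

(0,0): Delta=-0.4030 Bond=10.9634
(1,0): Delta=-1.0000 Bond=26.0082
(1,1): Delta=-0.2145 Bond=7.4800
V0=1.6948

The replicating-portfolio and risk-neutral prices coincide; use p* = (1.22−0.92)/(1.36−0.92) = 0.6818 for the latter.
Terminal payoffs: V(2,0)=12.2628, V(2,1)=2.9524, V(2,2)=0.0000
  t=1,j=0: stock 21.1600 → up 28.7776 (V=2.9524), down 19.4672 (V=12.2628). Price 4.8482; hedge Δ=-1.0000, bond B=26.0082.
  t=1,j=1: stock 31.2800 → up 42.5408 (V=0.0000), down 28.7776 (V=2.9524). Price 0.7700; hedge Δ=-0.2145, bond B=7.4800.
  t=0,j=0: stock 23.0000 → up 31.2800 (V=0.7700), down 21.1600 (V=4.8482). Price 1.6948; hedge Δ=-0.4030, bond B=10.9634.
Root portfolio cost Δ·23+B reproduces V0=1.6948.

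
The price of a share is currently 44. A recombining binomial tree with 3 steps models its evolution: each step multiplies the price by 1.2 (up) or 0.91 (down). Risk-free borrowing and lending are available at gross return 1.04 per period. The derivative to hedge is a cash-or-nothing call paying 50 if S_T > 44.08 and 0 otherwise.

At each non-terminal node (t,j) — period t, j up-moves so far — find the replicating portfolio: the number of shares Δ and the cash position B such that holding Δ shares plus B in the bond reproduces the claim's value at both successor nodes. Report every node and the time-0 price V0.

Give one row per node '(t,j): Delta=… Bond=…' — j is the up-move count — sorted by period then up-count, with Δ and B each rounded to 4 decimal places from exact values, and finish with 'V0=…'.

(0,0): Delta=1.7920 Bond=-60.0617
(1,0): Delta=1.8561 Bond=-65.0268
(1,1): Delta=1.7323 Bond=-59.3101
(2,0): Delta=0.0000 Bond=0.0000
(2,1): Delta=3.5884 Bond=-150.8621
(2,2): Delta=0.0000 Bond=48.0769
V0=18.7885

No-arbitrage ⇒ martingale measure with p* = (R−d)/(u−d) = 0.4483.
At expiry t=3: V(3,0)=0.0000, V(3,1)=0.0000, V(3,2)=50.0000, V(3,3)=50.0000
  t=2,j=0: stock 36.4364 → up 43.7237 (V=0.0000), down 33.1571 (V=0.0000). Price 0.0000; hedge Δ=0.0000, bond B=0.0000.
  t=2,j=1: stock 48.0480 → up 57.6576 (V=50.0000), down 43.7237 (V=0.0000). Price 21.5517; hedge Δ=3.5884, bond B=-150.8621.
  t=2,j=2: stock 63.3600 → up 76.0320 (V=50.0000), down 57.6576 (V=50.0000). Price 48.0769; hedge Δ=0.0000, bond B=48.0769.
  t=1,j=0: stock 40.0400 → up 48.0480 (V=21.5517), down 36.4364 (V=0.0000). Price 9.2895; hedge Δ=1.8561, bond B=-65.0268.
  t=1,j=1: stock 52.8000 → up 63.3600 (V=48.0769), down 48.0480 (V=21.5517). Price 32.1561; hedge Δ=1.7323, bond B=-59.3101.
  t=0,j=0: stock 44.0000 → up 52.8000 (V=32.1561), down 40.0400 (V=9.2895). Price 18.7885; hedge Δ=1.7920, bond B=-60.0617.
Each (Δ,B) replicates both successor values, so the strategy is self-financing and V0 is arbitrage-free.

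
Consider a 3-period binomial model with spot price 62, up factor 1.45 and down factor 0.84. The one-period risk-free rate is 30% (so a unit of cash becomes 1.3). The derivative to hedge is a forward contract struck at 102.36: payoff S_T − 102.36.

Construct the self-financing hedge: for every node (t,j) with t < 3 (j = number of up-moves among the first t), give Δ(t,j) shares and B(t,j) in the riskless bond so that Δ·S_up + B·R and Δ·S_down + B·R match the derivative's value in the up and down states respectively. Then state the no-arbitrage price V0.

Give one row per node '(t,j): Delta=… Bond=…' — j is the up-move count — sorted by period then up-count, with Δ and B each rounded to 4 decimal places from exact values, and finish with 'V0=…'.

(0,0): Delta=1.0000 Bond=-46.5908
(1,0): Delta=1.0000 Bond=-60.5680
(1,1): Delta=1.0000 Bond=-60.5680
(2,0): Delta=1.0000 Bond=-78.7385
(2,1): Delta=1.0000 Bond=-78.7385
(2,2): Delta=1.0000 Bond=-78.7385
V0=15.4092

The replicating-portfolio and risk-neutral prices coincide; use p* = (1.3−0.84)/(1.45−0.84) = 0.7541 for the latter.
Terminal payoffs: V(3,0)=-65.6124, V(3,1)=-38.9266, V(3,2)=7.1382, V(3,3)=86.6547
Node (2,0) S=43.7472: V=(p*·-38.9266+(1−p*)·-65.6124)/1.3=-34.9913; Δ=(-38.9266−-65.6124)/(63.4334−36.7476)=1.0000; B=V−Δ·S=-78.7385
Node (2,1) S=75.5160: V=(p*·7.1382+(1−p*)·-38.9266)/1.3=-3.2225; Δ=(7.1382−-38.9266)/(109.4982−63.4334)=1.0000; B=V−Δ·S=-78.7385
Node (2,2) S=130.3550: V=(p*·86.6547+(1−p*)·7.1382)/1.3=51.6165; Δ=(86.6547−7.1382)/(189.0147−109.4982)=1.0000; B=V−Δ·S=-78.7385
Node (1,0) S=52.0800: V=(p*·-3.2225+(1−p*)·-34.9913)/1.3=-8.4880; Δ=(-3.2225−-34.9913)/(75.5160−43.7472)=1.0000; B=V−Δ·S=-60.5680
Node (1,1) S=89.9000: V=(p*·51.6165+(1−p*)·-3.2225)/1.3=29.3320; Δ=(51.6165−-3.2225)/(130.3550−75.5160)=1.0000; B=V−Δ·S=-60.5680
Node (0,0) S=62.0000: V=(p*·29.3320+(1−p*)·-8.4880)/1.3=15.4092; Δ=(29.3320−-8.4880)/(89.9000−52.0800)=1.0000; B=V−Δ·S=-46.5908
Root portfolio cost Δ·62+B reproduces V0=15.4092.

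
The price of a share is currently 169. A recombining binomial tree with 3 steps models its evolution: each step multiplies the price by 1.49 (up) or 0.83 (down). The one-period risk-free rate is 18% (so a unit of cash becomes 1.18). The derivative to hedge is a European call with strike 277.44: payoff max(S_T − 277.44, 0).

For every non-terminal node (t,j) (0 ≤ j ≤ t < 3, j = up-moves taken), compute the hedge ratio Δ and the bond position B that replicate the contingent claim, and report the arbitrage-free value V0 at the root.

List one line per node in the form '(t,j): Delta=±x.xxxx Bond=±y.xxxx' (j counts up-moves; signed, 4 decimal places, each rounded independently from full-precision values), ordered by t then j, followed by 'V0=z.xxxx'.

(0,0): Delta=0.5574 Bond=-60.4405
(1,0): Delta=0.1649 Bond=-16.2717
(1,1): Delta=0.7510 Bond=-120.0766
(2,0): Delta=0.0000 Bond=0.0000
(2,1): Delta=0.2463 Bond=-36.2069
(2,2): Delta=1.0000 Bond=-235.1186
V0=33.7539

Risk-neutral probability p* = (R−d)/(u−d) = (1.18−0.83)/(1.49−0.83) = 0.5303.
At expiry t=3: V(3,0)=0.0000, V(3,1)=0.0000, V(3,2)=33.9734, V(3,3)=281.6034
  t=2,j=0: stock 116.4241 → up 173.4719 (V=0.0000), down 96.6320 (V=0.0000). Price 0.0000; hedge Δ=0.0000, bond B=0.0000.
  t=2,j=1: stock 209.0023 → up 311.4134 (V=33.9734), down 173.4719 (V=0.0000). Price 15.2680; hedge Δ=0.2463, bond B=-36.2069.
  t=2,j=2: stock 375.1969 → up 559.0434 (V=281.6034), down 311.4134 (V=33.9734). Price 140.0783; hedge Δ=1.0000, bond B=-235.1186.
  t=1,j=0: stock 140.2700 → up 209.0023 (V=15.2680), down 116.4241 (V=0.0000). Price 6.8616; hedge Δ=0.1649, bond B=-16.2717.
  t=1,j=1: stock 251.8100 → up 375.1969 (V=140.0783), down 209.0023 (V=15.2680). Price 69.0299; hedge Δ=0.7510, bond B=-120.0766.
  t=0,j=0: stock 169.0000 → up 251.8100 (V=69.0299), down 140.2700 (V=6.8616). Price 33.7539; hedge Δ=0.5574, bond B=-60.4405.
Check: Δ(0,0)·S0 + B(0,0) = 33.7539 = V0.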